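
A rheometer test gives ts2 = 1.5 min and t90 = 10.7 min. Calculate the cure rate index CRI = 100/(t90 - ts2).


CRI = 100 / (t90 - ts2)
= 100 / (10.7 - 1.5)
= 100 / 9.2
= 10.87 min^-1

10.87 min^-1


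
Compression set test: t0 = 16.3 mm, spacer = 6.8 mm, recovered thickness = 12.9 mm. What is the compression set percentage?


CS = (t0 - recovered) / (t0 - ts) * 100
= (16.3 - 12.9) / (16.3 - 6.8) * 100
= 3.4 / 9.5 * 100
= 35.8%

35.8%


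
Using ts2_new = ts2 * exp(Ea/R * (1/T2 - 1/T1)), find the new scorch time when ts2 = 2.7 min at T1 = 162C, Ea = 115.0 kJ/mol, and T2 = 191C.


Convert temperatures: T1 = 162 + 273.15 = 435.15 K, T2 = 191 + 273.15 = 464.15 K
ts2_new = 2.7 * exp(115000 / 8.314 * (1/464.15 - 1/435.15))
1/T2 - 1/T1 = -1.4358e-04
ts2_new = 0.37 min

0.37 min


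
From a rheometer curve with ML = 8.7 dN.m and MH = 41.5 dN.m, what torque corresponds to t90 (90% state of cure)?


M90 = ML + 0.9 * (MH - ML)
M90 = 8.7 + 0.9 * (41.5 - 8.7)
M90 = 8.7 + 0.9 * 32.8
M90 = 38.22 dN.m

38.22 dN.m


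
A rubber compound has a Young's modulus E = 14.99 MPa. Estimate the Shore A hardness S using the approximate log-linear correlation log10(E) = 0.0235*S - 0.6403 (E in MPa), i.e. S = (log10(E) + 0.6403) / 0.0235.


log10(E) = 0.0235*S - 0.6403  =>  S = (log10(E) + 0.6403) / 0.0235
log10(14.99) = 1.175802
S = (1.175802 + 0.6403) / 0.0235 = 1.816102 / 0.0235
S = 77.3

Shore A = 77.3


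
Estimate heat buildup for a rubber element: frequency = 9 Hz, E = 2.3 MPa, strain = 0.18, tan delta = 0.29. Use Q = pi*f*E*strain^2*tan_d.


Q = pi * f * E * strain^2 * tan_d
= pi * 9 * 2.3 * 0.18^2 * 0.29
= pi * 9 * 2.3 * 0.0324 * 0.29
= 0.6110

Q = 0.6110


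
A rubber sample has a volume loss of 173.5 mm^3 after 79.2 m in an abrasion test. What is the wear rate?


Rate = volume_loss / distance
= 173.5 / 79.2
= 2.191 mm^3/m

2.191 mm^3/m


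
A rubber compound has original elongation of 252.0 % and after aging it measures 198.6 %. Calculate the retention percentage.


Retention = aged / original * 100
= 198.6 / 252.0 * 100
= 78.8%

78.8%


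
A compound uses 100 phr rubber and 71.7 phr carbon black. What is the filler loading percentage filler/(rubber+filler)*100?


Filler % = filler / (rubber + filler) * 100
= 71.7 / (100 + 71.7) * 100
= 71.7 / 171.7 * 100
= 41.76%

41.76%


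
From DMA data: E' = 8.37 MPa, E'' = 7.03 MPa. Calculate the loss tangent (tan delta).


tan delta = E'' / E'
= 7.03 / 8.37
= 0.8399

tan delta = 0.8399


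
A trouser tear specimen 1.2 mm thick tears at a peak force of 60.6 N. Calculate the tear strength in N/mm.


Tear strength = force / thickness
= 60.6 / 1.2
= 50.5 N/mm

50.5 N/mm


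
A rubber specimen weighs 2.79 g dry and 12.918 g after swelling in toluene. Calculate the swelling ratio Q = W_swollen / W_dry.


Q = W_swollen / W_dry
Q = 12.918 / 2.79
Q = 4.63

Q = 4.63


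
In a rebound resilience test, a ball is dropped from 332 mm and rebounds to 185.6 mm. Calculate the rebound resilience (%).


Resilience = h_rebound / h_drop * 100
= 185.6 / 332 * 100
= 55.9%

55.9%


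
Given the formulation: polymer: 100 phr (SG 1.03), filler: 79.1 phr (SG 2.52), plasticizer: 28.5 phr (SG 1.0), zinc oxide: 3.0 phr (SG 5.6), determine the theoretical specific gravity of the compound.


Sum of weights = 210.6
Volume contributions:
  polymer: 100/1.03 = 97.0874
  filler: 79.1/2.52 = 31.3889
  plasticizer: 28.5/1.0 = 28.5000
  zinc oxide: 3.0/5.6 = 0.5357
Sum of volumes = 157.5120
SG = 210.6 / 157.5120 = 1.337

SG = 1.337


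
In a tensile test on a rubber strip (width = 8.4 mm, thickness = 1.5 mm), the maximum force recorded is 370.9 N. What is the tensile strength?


Area = width * thickness = 8.4 * 1.5 = 12.6 mm^2
TS = force / area = 370.9 / 12.6 = 29.44 MPa

29.44 MPa


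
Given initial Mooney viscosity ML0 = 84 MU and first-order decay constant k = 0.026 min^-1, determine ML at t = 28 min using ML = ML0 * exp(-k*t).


ML = ML0 * exp(-k * t)
ML = 84 * exp(-0.026 * 28)
ML = 84 * 0.4829
ML = 40.56 MU

40.56 MU


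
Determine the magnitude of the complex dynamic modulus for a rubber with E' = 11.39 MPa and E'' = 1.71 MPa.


|E*| = sqrt(E'^2 + E''^2)
= sqrt(11.39^2 + 1.71^2)
= sqrt(129.7321 + 2.9241)
= 11.518 MPa

11.518 MPa


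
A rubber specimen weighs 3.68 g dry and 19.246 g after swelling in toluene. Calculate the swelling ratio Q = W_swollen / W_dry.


Q = W_swollen / W_dry
Q = 19.246 / 3.68
Q = 5.23

Q = 5.23


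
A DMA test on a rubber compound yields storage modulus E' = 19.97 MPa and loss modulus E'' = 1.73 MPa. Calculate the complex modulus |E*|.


|E*| = sqrt(E'^2 + E''^2)
= sqrt(19.97^2 + 1.73^2)
= sqrt(398.8009 + 2.9929)
= 20.045 MPa

20.045 MPa


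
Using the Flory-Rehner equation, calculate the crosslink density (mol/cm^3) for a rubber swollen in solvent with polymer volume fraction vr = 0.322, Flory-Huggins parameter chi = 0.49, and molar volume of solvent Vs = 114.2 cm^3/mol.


ln(1 - vr) = ln(1 - 0.322) = -0.3886
Numerator = -((-0.3886) + 0.322 + 0.49 * 0.322^2) = 0.0158
Denominator = 114.2 * (0.322^(1/3) - 0.322/2) = 59.8879
nu = 0.0158 / 59.8879 = 2.6387e-04 mol/cm^3

2.6387e-04 mol/cm^3


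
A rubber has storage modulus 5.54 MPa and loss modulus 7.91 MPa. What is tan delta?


tan delta = E'' / E'
= 7.91 / 5.54
= 1.4278

tan delta = 1.4278


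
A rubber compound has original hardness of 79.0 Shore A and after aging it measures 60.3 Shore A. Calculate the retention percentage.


Retention = aged / original * 100
= 60.3 / 79.0 * 100
= 76.3%

76.3%


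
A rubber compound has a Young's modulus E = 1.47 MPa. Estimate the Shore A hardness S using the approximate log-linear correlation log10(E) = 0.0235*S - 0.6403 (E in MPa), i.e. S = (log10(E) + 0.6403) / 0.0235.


log10(E) = 0.0235*S - 0.6403  =>  S = (log10(E) + 0.6403) / 0.0235
log10(1.47) = 0.167317
S = (0.167317 + 0.6403) / 0.0235 = 0.807617 / 0.0235
S = 34.4

Shore A = 34.4


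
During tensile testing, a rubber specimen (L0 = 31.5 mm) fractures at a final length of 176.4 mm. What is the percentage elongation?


Elongation = (Lf - L0) / L0 * 100
= (176.4 - 31.5) / 31.5 * 100
= 144.9 / 31.5 * 100
= 460.0%

460.0%


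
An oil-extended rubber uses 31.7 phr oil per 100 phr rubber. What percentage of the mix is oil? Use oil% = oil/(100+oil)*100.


Oil % = oil / (100 + oil) * 100
= 31.7 / (100 + 31.7) * 100
= 31.7 / 131.7 * 100
= 24.07%

24.07%


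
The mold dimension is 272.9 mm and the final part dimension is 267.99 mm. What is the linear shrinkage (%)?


Shrinkage = (mold - part) / mold * 100
= (272.9 - 267.99) / 272.9 * 100
= 4.91 / 272.9 * 100
= 1.8%

1.8%


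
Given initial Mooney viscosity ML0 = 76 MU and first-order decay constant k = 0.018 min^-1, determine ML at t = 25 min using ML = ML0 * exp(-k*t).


ML = ML0 * exp(-k * t)
ML = 76 * exp(-0.018 * 25)
ML = 76 * 0.6376
ML = 48.46 MU

48.46 MU


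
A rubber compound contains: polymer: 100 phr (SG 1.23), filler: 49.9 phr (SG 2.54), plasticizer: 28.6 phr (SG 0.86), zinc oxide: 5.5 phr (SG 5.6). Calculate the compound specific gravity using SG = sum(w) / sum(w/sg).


Sum of weights = 184.0
Volume contributions:
  polymer: 100/1.23 = 81.3008
  filler: 49.9/2.54 = 19.6457
  plasticizer: 28.6/0.86 = 33.2558
  zinc oxide: 5.5/5.6 = 0.9821
Sum of volumes = 135.1844
SG = 184.0 / 135.1844 = 1.361

SG = 1.361


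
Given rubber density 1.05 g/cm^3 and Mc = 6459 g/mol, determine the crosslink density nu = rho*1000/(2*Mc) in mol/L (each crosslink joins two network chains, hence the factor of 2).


nu = rho * 1000 / (2 * Mc)
nu = 1.05 * 1000 / (2 * 6459)
nu = 1050.0 / 12918
nu = 0.0813 mol/L

0.0813 mol/L


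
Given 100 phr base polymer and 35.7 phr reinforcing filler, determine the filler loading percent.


Filler % = filler / (rubber + filler) * 100
= 35.7 / (100 + 35.7) * 100
= 35.7 / 135.7 * 100
= 26.31%

26.31%


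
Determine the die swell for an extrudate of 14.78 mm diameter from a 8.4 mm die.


Die swell ratio = D_extrudate / D_die
= 14.78 / 8.4
= 1.76

Die swell = 1.76


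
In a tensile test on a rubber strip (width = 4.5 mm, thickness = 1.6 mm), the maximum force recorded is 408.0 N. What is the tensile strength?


Area = width * thickness = 4.5 * 1.6 = 7.2 mm^2
TS = force / area = 408.0 / 7.2 = 56.67 MPa

56.67 MPa


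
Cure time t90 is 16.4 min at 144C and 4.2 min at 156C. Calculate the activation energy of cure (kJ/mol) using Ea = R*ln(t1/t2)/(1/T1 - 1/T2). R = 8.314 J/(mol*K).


T1 = 417.15 K, T2 = 429.15 K
1/T1 - 1/T2 = 6.7032e-05
ln(t1/t2) = ln(16.4/4.2) = 1.3622
Ea = 8.314 * 1.3622 / 6.7032e-05 = 168954.5911 J/mol
Ea = 168.95 kJ/mol

168.95 kJ/mol


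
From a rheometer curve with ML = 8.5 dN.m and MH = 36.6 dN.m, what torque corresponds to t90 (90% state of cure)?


M90 = ML + 0.9 * (MH - ML)
M90 = 8.5 + 0.9 * (36.6 - 8.5)
M90 = 8.5 + 0.9 * 28.1
M90 = 33.79 dN.m

33.79 dN.m


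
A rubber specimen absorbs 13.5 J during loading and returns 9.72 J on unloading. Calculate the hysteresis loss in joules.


Hysteresis loss = loading - unloading
= 13.5 - 9.72
= 3.78 J

3.78 J


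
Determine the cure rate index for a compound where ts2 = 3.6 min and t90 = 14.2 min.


CRI = 100 / (t90 - ts2)
= 100 / (14.2 - 3.6)
= 100 / 10.6
= 9.43 min^-1

9.43 min^-1


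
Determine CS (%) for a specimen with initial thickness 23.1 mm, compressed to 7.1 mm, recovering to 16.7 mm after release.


CS = (t0 - recovered) / (t0 - ts) * 100
= (23.1 - 16.7) / (23.1 - 7.1) * 100
= 6.4 / 16.0 * 100
= 40.0%

40.0%


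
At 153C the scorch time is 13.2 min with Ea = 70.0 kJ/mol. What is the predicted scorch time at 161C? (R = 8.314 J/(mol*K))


Convert temperatures: T1 = 153 + 273.15 = 426.15 K, T2 = 161 + 273.15 = 434.15 K
ts2_new = 13.2 * exp(70000 / 8.314 * (1/434.15 - 1/426.15))
1/T2 - 1/T1 = -4.3240e-05
ts2_new = 9.17 min

9.17 min


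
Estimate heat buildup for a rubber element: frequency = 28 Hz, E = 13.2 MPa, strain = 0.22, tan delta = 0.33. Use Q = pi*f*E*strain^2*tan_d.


Q = pi * f * E * strain^2 * tan_d
= pi * 28 * 13.2 * 0.22^2 * 0.33
= pi * 28 * 13.2 * 0.0484 * 0.33
= 18.5456

Q = 18.5456


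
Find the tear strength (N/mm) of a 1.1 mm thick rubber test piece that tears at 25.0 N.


Tear strength = force / thickness
= 25.0 / 1.1
= 22.73 N/mm

22.73 N/mm


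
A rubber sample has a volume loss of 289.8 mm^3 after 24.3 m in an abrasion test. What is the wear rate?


Rate = volume_loss / distance
= 289.8 / 24.3
= 11.926 mm^3/m

11.926 mm^3/m


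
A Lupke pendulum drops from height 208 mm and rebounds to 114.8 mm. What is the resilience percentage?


Resilience = h_rebound / h_drop * 100
= 114.8 / 208 * 100
= 55.2%

55.2%


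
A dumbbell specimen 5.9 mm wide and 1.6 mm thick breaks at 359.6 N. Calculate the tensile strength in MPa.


Area = width * thickness = 5.9 * 1.6 = 9.44 mm^2
TS = force / area = 359.6 / 9.44 = 38.09 MPa

38.09 MPa


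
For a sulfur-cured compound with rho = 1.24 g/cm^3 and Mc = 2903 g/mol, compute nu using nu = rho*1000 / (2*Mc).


nu = rho * 1000 / (2 * Mc)
nu = 1.24 * 1000 / (2 * 2903)
nu = 1240.0 / 5806
nu = 0.2136 mol/L

0.2136 mol/L


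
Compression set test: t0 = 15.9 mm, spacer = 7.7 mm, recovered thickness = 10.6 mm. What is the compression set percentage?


CS = (t0 - recovered) / (t0 - ts) * 100
= (15.9 - 10.6) / (15.9 - 7.7) * 100
= 5.3 / 8.2 * 100
= 64.6%

64.6%


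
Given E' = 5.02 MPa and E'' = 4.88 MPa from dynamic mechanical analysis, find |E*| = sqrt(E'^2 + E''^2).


|E*| = sqrt(E'^2 + E''^2)
= sqrt(5.02^2 + 4.88^2)
= sqrt(25.2004 + 23.8144)
= 7.001 MPa

7.001 MPa


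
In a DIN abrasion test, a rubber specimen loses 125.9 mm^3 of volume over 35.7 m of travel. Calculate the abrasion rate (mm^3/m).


Rate = volume_loss / distance
= 125.9 / 35.7
= 3.527 mm^3/m

3.527 mm^3/m


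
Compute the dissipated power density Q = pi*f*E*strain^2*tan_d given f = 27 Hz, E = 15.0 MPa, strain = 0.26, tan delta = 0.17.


Q = pi * f * E * strain^2 * tan_d
= pi * 27 * 15.0 * 0.26^2 * 0.17
= pi * 27 * 15.0 * 0.0676 * 0.17
= 14.6218

Q = 14.6218


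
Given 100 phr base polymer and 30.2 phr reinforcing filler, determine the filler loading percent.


Filler % = filler / (rubber + filler) * 100
= 30.2 / (100 + 30.2) * 100
= 30.2 / 130.2 * 100
= 23.2%

23.2%


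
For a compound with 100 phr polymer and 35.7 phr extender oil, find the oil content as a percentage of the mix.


Oil % = oil / (100 + oil) * 100
= 35.7 / (100 + 35.7) * 100
= 35.7 / 135.7 * 100
= 26.31%

26.31%


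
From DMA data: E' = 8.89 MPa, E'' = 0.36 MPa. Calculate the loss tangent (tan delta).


tan delta = E'' / E'
= 0.36 / 8.89
= 0.0405

tan delta = 0.0405


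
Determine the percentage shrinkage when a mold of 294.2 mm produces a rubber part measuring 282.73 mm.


Shrinkage = (mold - part) / mold * 100
= (294.2 - 282.73) / 294.2 * 100
= 11.47 / 294.2 * 100
= 3.9%

3.9%


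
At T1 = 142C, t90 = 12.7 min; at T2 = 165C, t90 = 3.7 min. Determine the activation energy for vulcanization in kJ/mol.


T1 = 415.15 K, T2 = 438.15 K
1/T1 - 1/T2 = 1.2644e-04
ln(t1/t2) = ln(12.7/3.7) = 1.2333
Ea = 8.314 * 1.2333 / 1.2644e-04 = 81090.1154 J/mol
Ea = 81.09 kJ/mol

81.09 kJ/mol


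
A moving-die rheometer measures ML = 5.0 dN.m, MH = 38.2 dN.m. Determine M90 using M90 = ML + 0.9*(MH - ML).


M90 = ML + 0.9 * (MH - ML)
M90 = 5.0 + 0.9 * (38.2 - 5.0)
M90 = 5.0 + 0.9 * 33.2
M90 = 34.88 dN.m

34.88 dN.m


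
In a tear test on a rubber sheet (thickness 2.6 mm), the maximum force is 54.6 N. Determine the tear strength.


Tear strength = force / thickness
= 54.6 / 2.6
= 21.0 N/mm

21.0 N/mm


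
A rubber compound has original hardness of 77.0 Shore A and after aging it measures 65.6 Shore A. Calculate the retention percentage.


Retention = aged / original * 100
= 65.6 / 77.0 * 100
= 85.2%

85.2%


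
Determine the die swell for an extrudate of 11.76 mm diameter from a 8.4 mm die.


Die swell ratio = D_extrudate / D_die
= 11.76 / 8.4
= 1.4

Die swell = 1.4


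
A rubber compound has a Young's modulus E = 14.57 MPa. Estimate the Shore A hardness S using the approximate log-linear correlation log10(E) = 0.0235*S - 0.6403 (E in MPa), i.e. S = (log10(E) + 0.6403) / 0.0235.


log10(E) = 0.0235*S - 0.6403  =>  S = (log10(E) + 0.6403) / 0.0235
log10(14.57) = 1.163460
S = (1.163460 + 0.6403) / 0.0235 = 1.803760 / 0.0235
S = 76.8

Shore A = 76.8


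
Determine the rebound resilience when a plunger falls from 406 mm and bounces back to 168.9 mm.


Resilience = h_rebound / h_drop * 100
= 168.9 / 406 * 100
= 41.6%

41.6%


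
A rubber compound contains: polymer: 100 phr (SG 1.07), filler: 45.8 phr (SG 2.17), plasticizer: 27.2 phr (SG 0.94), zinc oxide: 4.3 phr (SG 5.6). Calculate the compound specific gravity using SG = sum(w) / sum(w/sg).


Sum of weights = 177.3
Volume contributions:
  polymer: 100/1.07 = 93.4579
  filler: 45.8/2.17 = 21.1060
  plasticizer: 27.2/0.94 = 28.9362
  zinc oxide: 4.3/5.6 = 0.7679
Sum of volumes = 144.2680
SG = 177.3 / 144.2680 = 1.229

SG = 1.229


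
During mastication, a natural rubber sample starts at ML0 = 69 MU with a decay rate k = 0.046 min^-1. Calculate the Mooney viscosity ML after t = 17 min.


ML = ML0 * exp(-k * t)
ML = 69 * exp(-0.046 * 17)
ML = 69 * 0.4575
ML = 31.57 MU

31.57 MU


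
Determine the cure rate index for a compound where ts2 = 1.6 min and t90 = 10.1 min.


CRI = 100 / (t90 - ts2)
= 100 / (10.1 - 1.6)
= 100 / 8.5
= 11.76 min^-1

11.76 min^-1


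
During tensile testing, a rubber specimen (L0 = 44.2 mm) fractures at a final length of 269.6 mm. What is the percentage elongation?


Elongation = (Lf - L0) / L0 * 100
= (269.6 - 44.2) / 44.2 * 100
= 225.4 / 44.2 * 100
= 510.0%

510.0%


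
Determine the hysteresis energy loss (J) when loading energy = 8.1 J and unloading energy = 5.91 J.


Hysteresis loss = loading - unloading
= 8.1 - 5.91
= 2.19 J

2.19 J


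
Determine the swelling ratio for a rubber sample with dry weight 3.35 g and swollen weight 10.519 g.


Q = W_swollen / W_dry
Q = 10.519 / 3.35
Q = 3.14

Q = 3.14


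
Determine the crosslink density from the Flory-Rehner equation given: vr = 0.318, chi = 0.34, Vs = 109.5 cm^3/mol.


ln(1 - vr) = ln(1 - 0.318) = -0.3827
Numerator = -((-0.3827) + 0.318 + 0.34 * 0.318^2) = 0.0303
Denominator = 109.5 * (0.318^(1/3) - 0.318/2) = 57.3301
nu = 0.0303 / 57.3301 = 5.2928e-04 mol/cm^3

5.2928e-04 mol/cm^3


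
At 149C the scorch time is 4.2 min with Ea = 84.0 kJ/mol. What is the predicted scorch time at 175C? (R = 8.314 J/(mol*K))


Convert temperatures: T1 = 149 + 273.15 = 422.15 K, T2 = 175 + 273.15 = 448.15 K
ts2_new = 4.2 * exp(84000 / 8.314 * (1/448.15 - 1/422.15))
1/T2 - 1/T1 = -1.3743e-04
ts2_new = 1.05 min

1.05 min


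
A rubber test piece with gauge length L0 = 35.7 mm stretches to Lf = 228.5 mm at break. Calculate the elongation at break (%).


Elongation = (Lf - L0) / L0 * 100
= (228.5 - 35.7) / 35.7 * 100
= 192.8 / 35.7 * 100
= 540.1%

540.1%


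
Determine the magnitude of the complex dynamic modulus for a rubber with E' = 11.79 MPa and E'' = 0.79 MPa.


|E*| = sqrt(E'^2 + E''^2)
= sqrt(11.79^2 + 0.79^2)
= sqrt(139.0041 + 0.6241)
= 11.816 MPa

11.816 MPa


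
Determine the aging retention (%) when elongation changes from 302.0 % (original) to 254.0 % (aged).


Retention = aged / original * 100
= 254.0 / 302.0 * 100
= 84.1%

84.1%


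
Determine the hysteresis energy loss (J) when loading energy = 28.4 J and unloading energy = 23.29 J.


Hysteresis loss = loading - unloading
= 28.4 - 23.29
= 5.11 J

5.11 J


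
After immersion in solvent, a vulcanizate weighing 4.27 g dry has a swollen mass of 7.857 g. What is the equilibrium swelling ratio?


Q = W_swollen / W_dry
Q = 7.857 / 4.27
Q = 1.84

Q = 1.84


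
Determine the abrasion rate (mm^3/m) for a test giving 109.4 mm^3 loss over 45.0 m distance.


Rate = volume_loss / distance
= 109.4 / 45.0
= 2.431 mm^3/m

2.431 mm^3/m


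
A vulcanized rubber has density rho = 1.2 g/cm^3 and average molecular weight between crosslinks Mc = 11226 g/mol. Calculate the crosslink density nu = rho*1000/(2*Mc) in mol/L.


nu = rho * 1000 / (2 * Mc)
nu = 1.2 * 1000 / (2 * 11226)
nu = 1200.0 / 22452
nu = 0.0534 mol/L

0.0534 mol/L


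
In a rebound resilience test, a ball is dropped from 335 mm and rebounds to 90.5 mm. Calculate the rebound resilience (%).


Resilience = h_rebound / h_drop * 100
= 90.5 / 335 * 100
= 27.0%

27.0%


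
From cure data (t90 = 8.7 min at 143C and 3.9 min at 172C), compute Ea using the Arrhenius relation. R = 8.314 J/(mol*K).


T1 = 416.15 K, T2 = 445.15 K
1/T1 - 1/T2 = 1.5655e-04
ln(t1/t2) = ln(8.7/3.9) = 0.8023
Ea = 8.314 * 0.8023 / 1.5655e-04 = 42611.8360 J/mol
Ea = 42.61 kJ/mol

42.61 kJ/mol


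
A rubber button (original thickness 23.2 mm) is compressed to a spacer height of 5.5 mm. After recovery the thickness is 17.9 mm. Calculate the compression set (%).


CS = (t0 - recovered) / (t0 - ts) * 100
= (23.2 - 17.9) / (23.2 - 5.5) * 100
= 5.3 / 17.7 * 100
= 29.9%

29.9%


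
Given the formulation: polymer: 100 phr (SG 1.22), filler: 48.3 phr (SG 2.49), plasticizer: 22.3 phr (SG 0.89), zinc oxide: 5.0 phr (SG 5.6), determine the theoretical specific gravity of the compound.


Sum of weights = 175.6
Volume contributions:
  polymer: 100/1.22 = 81.9672
  filler: 48.3/2.49 = 19.3976
  plasticizer: 22.3/0.89 = 25.0562
  zinc oxide: 5.0/5.6 = 0.8929
Sum of volumes = 127.3138
SG = 175.6 / 127.3138 = 1.379

SG = 1.379


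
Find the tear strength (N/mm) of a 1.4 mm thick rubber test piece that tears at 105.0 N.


Tear strength = force / thickness
= 105.0 / 1.4
= 75.0 N/mm

75.0 N/mm


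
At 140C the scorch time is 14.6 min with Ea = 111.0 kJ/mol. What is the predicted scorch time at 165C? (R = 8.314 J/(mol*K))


Convert temperatures: T1 = 140 + 273.15 = 413.15 K, T2 = 165 + 273.15 = 438.15 K
ts2_new = 14.6 * exp(111000 / 8.314 * (1/438.15 - 1/413.15))
1/T2 - 1/T1 = -1.3811e-04
ts2_new = 2.31 min

2.31 min


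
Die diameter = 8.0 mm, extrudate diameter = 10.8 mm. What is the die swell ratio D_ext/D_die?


Die swell ratio = D_extrudate / D_die
= 10.8 / 8.0
= 1.35

Die swell = 1.35


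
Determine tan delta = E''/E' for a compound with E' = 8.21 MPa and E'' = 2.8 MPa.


tan delta = E'' / E'
= 2.8 / 8.21
= 0.341

tan delta = 0.341


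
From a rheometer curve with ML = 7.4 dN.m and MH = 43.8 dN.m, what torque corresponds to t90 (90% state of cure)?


M90 = ML + 0.9 * (MH - ML)
M90 = 7.4 + 0.9 * (43.8 - 7.4)
M90 = 7.4 + 0.9 * 36.4
M90 = 40.16 dN.m

40.16 dN.m


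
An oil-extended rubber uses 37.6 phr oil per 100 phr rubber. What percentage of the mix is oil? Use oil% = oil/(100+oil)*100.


Oil % = oil / (100 + oil) * 100
= 37.6 / (100 + 37.6) * 100
= 37.6 / 137.6 * 100
= 27.33%

27.33%


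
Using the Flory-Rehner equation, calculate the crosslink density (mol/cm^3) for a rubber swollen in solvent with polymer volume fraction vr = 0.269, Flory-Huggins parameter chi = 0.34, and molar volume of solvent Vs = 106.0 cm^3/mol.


ln(1 - vr) = ln(1 - 0.269) = -0.3133
Numerator = -((-0.3133) + 0.269 + 0.34 * 0.269^2) = 0.0197
Denominator = 106.0 * (0.269^(1/3) - 0.269/2) = 54.1693
nu = 0.0197 / 54.1693 = 3.6440e-04 mol/cm^3

3.6440e-04 mol/cm^3


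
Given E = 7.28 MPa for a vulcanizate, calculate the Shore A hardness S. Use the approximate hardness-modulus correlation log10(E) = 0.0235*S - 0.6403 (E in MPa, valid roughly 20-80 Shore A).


log10(E) = 0.0235*S - 0.6403  =>  S = (log10(E) + 0.6403) / 0.0235
log10(7.28) = 0.862131
S = (0.862131 + 0.6403) / 0.0235 = 1.502431 / 0.0235
S = 63.9

Shore A = 63.9


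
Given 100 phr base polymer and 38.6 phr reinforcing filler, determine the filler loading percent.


Filler % = filler / (rubber + filler) * 100
= 38.6 / (100 + 38.6) * 100
= 38.6 / 138.6 * 100
= 27.85%

27.85%


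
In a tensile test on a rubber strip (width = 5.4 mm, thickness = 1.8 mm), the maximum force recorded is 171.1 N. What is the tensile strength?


Area = width * thickness = 5.4 * 1.8 = 9.72 mm^2
TS = force / area = 171.1 / 9.72 = 17.6 MPa

17.6 MPa


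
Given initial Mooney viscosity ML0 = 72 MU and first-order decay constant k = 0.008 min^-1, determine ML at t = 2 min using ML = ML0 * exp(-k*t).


ML = ML0 * exp(-k * t)
ML = 72 * exp(-0.008 * 2)
ML = 72 * 0.9841
ML = 70.86 MU

70.86 MU


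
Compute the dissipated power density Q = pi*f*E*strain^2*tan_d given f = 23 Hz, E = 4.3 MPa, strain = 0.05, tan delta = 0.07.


Q = pi * f * E * strain^2 * tan_d
= pi * 23 * 4.3 * 0.05^2 * 0.07
= pi * 23 * 4.3 * 0.0025 * 0.07
= 0.0544

Q = 0.0544


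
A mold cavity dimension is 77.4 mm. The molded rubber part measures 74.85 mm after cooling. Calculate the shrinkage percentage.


Shrinkage = (mold - part) / mold * 100
= (77.4 - 74.85) / 77.4 * 100
= 2.55 / 77.4 * 100
= 3.29%

3.29%


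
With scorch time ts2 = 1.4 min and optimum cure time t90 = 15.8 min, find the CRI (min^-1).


CRI = 100 / (t90 - ts2)
= 100 / (15.8 - 1.4)
= 100 / 14.4
= 6.94 min^-1

6.94 min^-1


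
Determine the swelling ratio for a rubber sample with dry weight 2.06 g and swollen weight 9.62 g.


Q = W_swollen / W_dry
Q = 9.62 / 2.06
Q = 4.67

Q = 4.67


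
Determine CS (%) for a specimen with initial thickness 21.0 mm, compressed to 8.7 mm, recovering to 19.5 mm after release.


CS = (t0 - recovered) / (t0 - ts) * 100
= (21.0 - 19.5) / (21.0 - 8.7) * 100
= 1.5 / 12.3 * 100
= 12.2%

12.2%


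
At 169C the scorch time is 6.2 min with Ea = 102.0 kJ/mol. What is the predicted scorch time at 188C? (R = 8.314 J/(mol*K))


Convert temperatures: T1 = 169 + 273.15 = 442.15 K, T2 = 188 + 273.15 = 461.15 K
ts2_new = 6.2 * exp(102000 / 8.314 * (1/461.15 - 1/442.15))
1/T2 - 1/T1 = -9.3184e-05
ts2_new = 1.98 min

1.98 min


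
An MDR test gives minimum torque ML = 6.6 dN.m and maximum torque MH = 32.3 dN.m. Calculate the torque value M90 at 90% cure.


M90 = ML + 0.9 * (MH - ML)
M90 = 6.6 + 0.9 * (32.3 - 6.6)
M90 = 6.6 + 0.9 * 25.7
M90 = 29.73 dN.m

29.73 dN.m


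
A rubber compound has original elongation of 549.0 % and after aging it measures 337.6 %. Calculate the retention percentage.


Retention = aged / original * 100
= 337.6 / 549.0 * 100
= 61.5%

61.5%


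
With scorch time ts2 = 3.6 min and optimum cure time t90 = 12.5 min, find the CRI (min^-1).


CRI = 100 / (t90 - ts2)
= 100 / (12.5 - 3.6)
= 100 / 8.9
= 11.24 min^-1

11.24 min^-1


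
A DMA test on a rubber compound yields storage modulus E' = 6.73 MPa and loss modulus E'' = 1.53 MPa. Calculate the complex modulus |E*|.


|E*| = sqrt(E'^2 + E''^2)
= sqrt(6.73^2 + 1.53^2)
= sqrt(45.2929 + 2.3409)
= 6.902 MPa

6.902 MPa


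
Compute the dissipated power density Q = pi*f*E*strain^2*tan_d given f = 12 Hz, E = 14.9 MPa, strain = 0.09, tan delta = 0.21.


Q = pi * f * E * strain^2 * tan_d
= pi * 12 * 14.9 * 0.09^2 * 0.21
= pi * 12 * 14.9 * 0.0081 * 0.21
= 0.9555

Q = 0.9555


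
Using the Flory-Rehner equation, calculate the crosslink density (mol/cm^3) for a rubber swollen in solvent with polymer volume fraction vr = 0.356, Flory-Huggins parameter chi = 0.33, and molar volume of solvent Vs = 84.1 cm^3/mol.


ln(1 - vr) = ln(1 - 0.356) = -0.4401
Numerator = -((-0.4401) + 0.356 + 0.33 * 0.356^2) = 0.0422
Denominator = 84.1 * (0.356^(1/3) - 0.356/2) = 44.6347
nu = 0.0422 / 44.6347 = 9.4621e-04 mol/cm^3

9.4621e-04 mol/cm^3


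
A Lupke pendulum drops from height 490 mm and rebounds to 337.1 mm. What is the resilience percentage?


Resilience = h_rebound / h_drop * 100
= 337.1 / 490 * 100
= 68.8%

68.8%


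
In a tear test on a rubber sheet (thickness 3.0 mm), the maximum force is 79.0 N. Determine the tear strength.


Tear strength = force / thickness
= 79.0 / 3.0
= 26.33 N/mm

26.33 N/mm


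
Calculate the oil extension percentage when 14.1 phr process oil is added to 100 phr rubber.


Oil % = oil / (100 + oil) * 100
= 14.1 / (100 + 14.1) * 100
= 14.1 / 114.1 * 100
= 12.36%

12.36%


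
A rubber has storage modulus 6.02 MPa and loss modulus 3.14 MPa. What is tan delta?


tan delta = E'' / E'
= 3.14 / 6.02
= 0.5216

tan delta = 0.5216


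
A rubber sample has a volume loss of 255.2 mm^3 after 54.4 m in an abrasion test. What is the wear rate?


Rate = volume_loss / distance
= 255.2 / 54.4
= 4.691 mm^3/m

4.691 mm^3/m


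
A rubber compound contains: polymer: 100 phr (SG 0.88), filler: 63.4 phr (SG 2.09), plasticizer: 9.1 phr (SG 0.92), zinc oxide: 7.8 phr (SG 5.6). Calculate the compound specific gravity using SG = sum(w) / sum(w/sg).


Sum of weights = 180.3
Volume contributions:
  polymer: 100/0.88 = 113.6364
  filler: 63.4/2.09 = 30.3349
  plasticizer: 9.1/0.92 = 9.8913
  zinc oxide: 7.8/5.6 = 1.3929
Sum of volumes = 155.2555
SG = 180.3 / 155.2555 = 1.161

SG = 1.161


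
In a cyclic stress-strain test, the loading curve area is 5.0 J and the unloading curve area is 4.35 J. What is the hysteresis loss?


Hysteresis loss = loading - unloading
= 5.0 - 4.35
= 0.65 J

0.65 J


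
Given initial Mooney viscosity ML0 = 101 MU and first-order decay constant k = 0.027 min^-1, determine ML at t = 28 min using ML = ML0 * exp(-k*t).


ML = ML0 * exp(-k * t)
ML = 101 * exp(-0.027 * 28)
ML = 101 * 0.4695
ML = 47.42 MU

47.42 MU


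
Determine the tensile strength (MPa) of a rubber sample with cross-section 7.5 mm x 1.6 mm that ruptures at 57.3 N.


Area = width * thickness = 7.5 * 1.6 = 12.0 mm^2
TS = force / area = 57.3 / 12.0 = 4.77 MPa

4.77 MPa


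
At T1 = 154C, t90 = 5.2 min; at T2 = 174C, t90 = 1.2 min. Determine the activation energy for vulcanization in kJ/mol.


T1 = 427.15 K, T2 = 447.15 K
1/T1 - 1/T2 = 1.0471e-04
ln(t1/t2) = ln(5.2/1.2) = 1.4663
Ea = 8.314 * 1.4663 / 1.0471e-04 = 116425.3317 J/mol
Ea = 116.43 kJ/mol

116.43 kJ/mol


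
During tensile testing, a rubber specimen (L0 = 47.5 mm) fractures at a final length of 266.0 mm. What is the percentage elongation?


Elongation = (Lf - L0) / L0 * 100
= (266.0 - 47.5) / 47.5 * 100
= 218.5 / 47.5 * 100
= 460.0%

460.0%


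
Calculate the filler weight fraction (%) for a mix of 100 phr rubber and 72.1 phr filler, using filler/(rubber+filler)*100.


Filler % = filler / (rubber + filler) * 100
= 72.1 / (100 + 72.1) * 100
= 72.1 / 172.1 * 100
= 41.89%

41.89%


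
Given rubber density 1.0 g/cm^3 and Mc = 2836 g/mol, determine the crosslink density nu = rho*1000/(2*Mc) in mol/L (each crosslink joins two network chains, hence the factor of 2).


nu = rho * 1000 / (2 * Mc)
nu = 1.0 * 1000 / (2 * 2836)
nu = 1000.0 / 5672
nu = 0.1763 mol/L

0.1763 mol/L


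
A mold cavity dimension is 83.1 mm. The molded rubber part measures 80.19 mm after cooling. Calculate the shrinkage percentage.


Shrinkage = (mold - part) / mold * 100
= (83.1 - 80.19) / 83.1 * 100
= 2.91 / 83.1 * 100
= 3.5%

3.5%


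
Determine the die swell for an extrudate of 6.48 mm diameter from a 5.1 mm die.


Die swell ratio = D_extrudate / D_die
= 6.48 / 5.1
= 1.271

Die swell = 1.271


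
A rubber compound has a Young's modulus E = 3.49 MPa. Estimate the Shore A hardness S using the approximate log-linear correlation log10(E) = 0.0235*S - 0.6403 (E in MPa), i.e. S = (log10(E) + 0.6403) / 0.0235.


log10(E) = 0.0235*S - 0.6403  =>  S = (log10(E) + 0.6403) / 0.0235
log10(3.49) = 0.542825
S = (0.542825 + 0.6403) / 0.0235 = 1.183125 / 0.0235
S = 50.3

Shore A = 50.3


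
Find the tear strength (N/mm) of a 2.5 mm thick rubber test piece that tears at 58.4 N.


Tear strength = force / thickness
= 58.4 / 2.5
= 23.36 N/mm

23.36 N/mm


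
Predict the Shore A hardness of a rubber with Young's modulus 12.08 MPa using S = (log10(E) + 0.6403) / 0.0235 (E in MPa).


log10(E) = 0.0235*S - 0.6403  =>  S = (log10(E) + 0.6403) / 0.0235
log10(12.08) = 1.082067
S = (1.082067 + 0.6403) / 0.0235 = 1.722367 / 0.0235
S = 73.3

Shore A = 73.3


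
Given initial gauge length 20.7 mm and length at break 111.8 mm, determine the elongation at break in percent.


Elongation = (Lf - L0) / L0 * 100
= (111.8 - 20.7) / 20.7 * 100
= 91.1 / 20.7 * 100
= 440.1%

440.1%


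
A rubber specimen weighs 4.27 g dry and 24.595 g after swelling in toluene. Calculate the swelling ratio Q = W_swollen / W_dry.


Q = W_swollen / W_dry
Q = 24.595 / 4.27
Q = 5.76

Q = 5.76


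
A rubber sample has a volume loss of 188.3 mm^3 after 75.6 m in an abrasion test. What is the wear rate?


Rate = volume_loss / distance
= 188.3 / 75.6
= 2.491 mm^3/m

2.491 mm^3/m


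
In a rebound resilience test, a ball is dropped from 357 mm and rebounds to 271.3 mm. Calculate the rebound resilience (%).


Resilience = h_rebound / h_drop * 100
= 271.3 / 357 * 100
= 76.0%

76.0%


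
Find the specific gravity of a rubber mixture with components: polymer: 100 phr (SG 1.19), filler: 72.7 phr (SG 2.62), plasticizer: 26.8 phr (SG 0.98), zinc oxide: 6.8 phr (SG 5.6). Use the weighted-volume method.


Sum of weights = 206.3
Volume contributions:
  polymer: 100/1.19 = 84.0336
  filler: 72.7/2.62 = 27.7481
  plasticizer: 26.8/0.98 = 27.3469
  zinc oxide: 6.8/5.6 = 1.2143
Sum of volumes = 140.3429
SG = 206.3 / 140.3429 = 1.47

SG = 1.47


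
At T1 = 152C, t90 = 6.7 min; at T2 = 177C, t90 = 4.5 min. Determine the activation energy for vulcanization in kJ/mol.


T1 = 425.15 K, T2 = 450.15 K
1/T1 - 1/T2 = 1.3063e-04
ln(t1/t2) = ln(6.7/4.5) = 0.3980
Ea = 8.314 * 0.3980 / 1.3063e-04 = 25332.9285 J/mol
Ea = 25.33 kJ/mol

25.33 kJ/mol


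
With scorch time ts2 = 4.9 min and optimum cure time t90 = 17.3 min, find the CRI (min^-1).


CRI = 100 / (t90 - ts2)
= 100 / (17.3 - 4.9)
= 100 / 12.4
= 8.06 min^-1

8.06 min^-1


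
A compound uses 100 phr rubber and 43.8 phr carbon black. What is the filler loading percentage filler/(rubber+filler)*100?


Filler % = filler / (rubber + filler) * 100
= 43.8 / (100 + 43.8) * 100
= 43.8 / 143.8 * 100
= 30.46%

30.46%


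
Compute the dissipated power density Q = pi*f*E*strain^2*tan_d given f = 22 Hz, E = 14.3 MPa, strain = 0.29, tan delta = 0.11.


Q = pi * f * E * strain^2 * tan_d
= pi * 22 * 14.3 * 0.29^2 * 0.11
= pi * 22 * 14.3 * 0.0841 * 0.11
= 9.1432

Q = 9.1432


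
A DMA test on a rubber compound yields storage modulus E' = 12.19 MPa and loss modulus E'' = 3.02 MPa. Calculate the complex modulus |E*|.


|E*| = sqrt(E'^2 + E''^2)
= sqrt(12.19^2 + 3.02^2)
= sqrt(148.5961 + 9.1204)
= 12.559 MPa

12.559 MPa


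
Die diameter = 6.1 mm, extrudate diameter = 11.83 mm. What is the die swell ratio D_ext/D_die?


Die swell ratio = D_extrudate / D_die
= 11.83 / 6.1
= 1.939

Die swell = 1.939


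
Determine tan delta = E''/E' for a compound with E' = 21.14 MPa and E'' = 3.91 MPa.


tan delta = E'' / E'
= 3.91 / 21.14
= 0.185

tan delta = 0.185


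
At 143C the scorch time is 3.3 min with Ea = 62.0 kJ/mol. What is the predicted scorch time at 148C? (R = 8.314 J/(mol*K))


Convert temperatures: T1 = 143 + 273.15 = 416.15 K, T2 = 148 + 273.15 = 421.15 K
ts2_new = 3.3 * exp(62000 / 8.314 * (1/421.15 - 1/416.15))
1/T2 - 1/T1 = -2.8529e-05
ts2_new = 2.67 min

2.67 min


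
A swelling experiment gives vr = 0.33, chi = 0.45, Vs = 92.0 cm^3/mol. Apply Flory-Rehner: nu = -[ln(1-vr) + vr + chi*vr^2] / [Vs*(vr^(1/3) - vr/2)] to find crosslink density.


ln(1 - vr) = ln(1 - 0.33) = -0.4005
Numerator = -((-0.4005) + 0.33 + 0.45 * 0.33^2) = 0.0215
Denominator = 92.0 * (0.33^(1/3) - 0.33/2) = 48.3959
nu = 0.0215 / 48.3959 = 4.4369e-04 mol/cm^3

4.4369e-04 mol/cm^3


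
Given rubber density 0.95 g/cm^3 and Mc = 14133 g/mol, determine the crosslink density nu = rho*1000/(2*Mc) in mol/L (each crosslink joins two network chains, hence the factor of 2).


nu = rho * 1000 / (2 * Mc)
nu = 0.95 * 1000 / (2 * 14133)
nu = 950.0 / 28266
nu = 0.0336 mol/L

0.0336 mol/L


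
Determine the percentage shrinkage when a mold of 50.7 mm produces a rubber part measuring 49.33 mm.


Shrinkage = (mold - part) / mold * 100
= (50.7 - 49.33) / 50.7 * 100
= 1.37 / 50.7 * 100
= 2.7%

2.7%


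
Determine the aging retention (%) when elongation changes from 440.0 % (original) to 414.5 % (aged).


Retention = aged / original * 100
= 414.5 / 440.0 * 100
= 94.2%

94.2%


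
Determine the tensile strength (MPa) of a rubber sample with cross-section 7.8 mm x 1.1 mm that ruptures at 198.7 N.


Area = width * thickness = 7.8 * 1.1 = 8.58 mm^2
TS = force / area = 198.7 / 8.58 = 23.16 MPa

23.16 MPa


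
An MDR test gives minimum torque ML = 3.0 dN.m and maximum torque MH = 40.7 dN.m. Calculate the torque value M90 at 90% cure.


M90 = ML + 0.9 * (MH - ML)
M90 = 3.0 + 0.9 * (40.7 - 3.0)
M90 = 3.0 + 0.9 * 37.7
M90 = 36.93 dN.m

36.93 dN.m


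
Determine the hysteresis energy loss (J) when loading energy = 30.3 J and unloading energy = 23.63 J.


Hysteresis loss = loading - unloading
= 30.3 - 23.63
= 6.67 J

6.67 J


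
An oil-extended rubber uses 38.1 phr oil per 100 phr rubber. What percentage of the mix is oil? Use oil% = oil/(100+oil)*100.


Oil % = oil / (100 + oil) * 100
= 38.1 / (100 + 38.1) * 100
= 38.1 / 138.1 * 100
= 27.59%

27.59%


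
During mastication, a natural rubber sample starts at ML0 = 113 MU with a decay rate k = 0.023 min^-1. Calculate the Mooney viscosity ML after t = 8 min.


ML = ML0 * exp(-k * t)
ML = 113 * exp(-0.023 * 8)
ML = 113 * 0.8319
ML = 94.01 MU

94.01 MU


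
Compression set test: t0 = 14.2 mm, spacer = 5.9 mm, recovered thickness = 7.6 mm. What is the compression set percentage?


CS = (t0 - recovered) / (t0 - ts) * 100
= (14.2 - 7.6) / (14.2 - 5.9) * 100
= 6.6 / 8.3 * 100
= 79.5%

79.5%


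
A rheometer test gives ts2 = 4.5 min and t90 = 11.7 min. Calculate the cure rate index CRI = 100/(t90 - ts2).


CRI = 100 / (t90 - ts2)
= 100 / (11.7 - 4.5)
= 100 / 7.2
= 13.89 min^-1

13.89 min^-1


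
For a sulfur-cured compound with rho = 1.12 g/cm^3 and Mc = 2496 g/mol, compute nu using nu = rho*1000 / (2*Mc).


nu = rho * 1000 / (2 * Mc)
nu = 1.12 * 1000 / (2 * 2496)
nu = 1120.0 / 4992
nu = 0.2244 mol/L

0.2244 mol/L


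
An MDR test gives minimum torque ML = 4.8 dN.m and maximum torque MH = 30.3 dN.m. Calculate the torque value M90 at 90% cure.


M90 = ML + 0.9 * (MH - ML)
M90 = 4.8 + 0.9 * (30.3 - 4.8)
M90 = 4.8 + 0.9 * 25.5
M90 = 27.75 dN.m

27.75 dN.m


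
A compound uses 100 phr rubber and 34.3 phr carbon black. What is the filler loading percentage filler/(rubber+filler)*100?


Filler % = filler / (rubber + filler) * 100
= 34.3 / (100 + 34.3) * 100
= 34.3 / 134.3 * 100
= 25.54%

25.54%


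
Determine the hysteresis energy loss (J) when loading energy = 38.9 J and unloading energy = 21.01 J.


Hysteresis loss = loading - unloading
= 38.9 - 21.01
= 17.89 J

17.89 J


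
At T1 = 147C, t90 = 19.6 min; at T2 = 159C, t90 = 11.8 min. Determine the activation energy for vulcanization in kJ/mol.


T1 = 420.15 K, T2 = 432.15 K
1/T1 - 1/T2 = 6.6091e-05
ln(t1/t2) = ln(19.6/11.8) = 0.5074
Ea = 8.314 * 0.5074 / 6.6091e-05 = 63832.7903 J/mol
Ea = 63.83 kJ/mol

63.83 kJ/mol


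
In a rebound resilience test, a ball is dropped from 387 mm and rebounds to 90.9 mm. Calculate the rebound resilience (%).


Resilience = h_rebound / h_drop * 100
= 90.9 / 387 * 100
= 23.5%

23.5%


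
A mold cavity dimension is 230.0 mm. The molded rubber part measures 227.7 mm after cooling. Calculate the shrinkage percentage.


Shrinkage = (mold - part) / mold * 100
= (230.0 - 227.7) / 230.0 * 100
= 2.3 / 230.0 * 100
= 1.0%

1.0%


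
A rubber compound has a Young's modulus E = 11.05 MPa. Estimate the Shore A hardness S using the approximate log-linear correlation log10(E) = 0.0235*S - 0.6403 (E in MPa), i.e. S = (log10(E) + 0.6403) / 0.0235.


log10(E) = 0.0235*S - 0.6403  =>  S = (log10(E) + 0.6403) / 0.0235
log10(11.05) = 1.043362
S = (1.043362 + 0.6403) / 0.0235 = 1.683662 / 0.0235
S = 71.6

Shore A = 71.6


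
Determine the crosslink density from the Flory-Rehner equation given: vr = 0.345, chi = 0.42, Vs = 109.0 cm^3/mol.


ln(1 - vr) = ln(1 - 0.345) = -0.4231
Numerator = -((-0.4231) + 0.345 + 0.42 * 0.345^2) = 0.0281
Denominator = 109.0 * (0.345^(1/3) - 0.345/2) = 57.6455
nu = 0.0281 / 57.6455 = 4.8797e-04 mol/cm^3

4.8797e-04 mol/cm^3


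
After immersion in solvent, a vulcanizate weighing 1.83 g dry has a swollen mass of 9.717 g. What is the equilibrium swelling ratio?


Q = W_swollen / W_dry
Q = 9.717 / 1.83
Q = 5.31

Q = 5.31


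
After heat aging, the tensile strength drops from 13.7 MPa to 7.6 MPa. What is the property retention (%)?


Retention = aged / original * 100
= 7.6 / 13.7 * 100
= 55.5%

55.5%


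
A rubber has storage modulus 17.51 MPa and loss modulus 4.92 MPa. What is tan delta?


tan delta = E'' / E'
= 4.92 / 17.51
= 0.281

tan delta = 0.281


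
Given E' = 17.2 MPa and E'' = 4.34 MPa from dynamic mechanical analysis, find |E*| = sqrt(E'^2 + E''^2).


|E*| = sqrt(E'^2 + E''^2)
= sqrt(17.2^2 + 4.34^2)
= sqrt(295.8400 + 18.8356)
= 17.739 MPa

17.739 MPa


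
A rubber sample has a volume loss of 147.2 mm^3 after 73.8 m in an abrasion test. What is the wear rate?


Rate = volume_loss / distance
= 147.2 / 73.8
= 1.995 mm^3/m

1.995 mm^3/m


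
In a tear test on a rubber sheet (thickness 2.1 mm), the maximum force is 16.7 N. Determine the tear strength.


Tear strength = force / thickness
= 16.7 / 2.1
= 7.95 N/mm

7.95 N/mm


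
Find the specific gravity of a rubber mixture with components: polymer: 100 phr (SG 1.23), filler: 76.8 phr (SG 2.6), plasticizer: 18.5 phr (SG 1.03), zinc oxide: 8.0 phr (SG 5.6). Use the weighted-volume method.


Sum of weights = 203.3
Volume contributions:
  polymer: 100/1.23 = 81.3008
  filler: 76.8/2.6 = 29.5385
  plasticizer: 18.5/1.03 = 17.9612
  zinc oxide: 8.0/5.6 = 1.4286
Sum of volumes = 130.2290
SG = 203.3 / 130.2290 = 1.561

SG = 1.561
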